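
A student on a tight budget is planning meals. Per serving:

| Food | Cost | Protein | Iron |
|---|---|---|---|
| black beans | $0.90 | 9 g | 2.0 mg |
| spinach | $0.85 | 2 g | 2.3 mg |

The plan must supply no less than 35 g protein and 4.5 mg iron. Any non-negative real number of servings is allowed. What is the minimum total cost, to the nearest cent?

$3.50

Check every corner: each single food scaled to meet both minima, and each pair solved so both constraints bind.
black beans only: max(35/9, 4.5/2.0) = 3.889 servings → $3.50.
spinach only: max(35/2, 4.5/2.3) = 17.5 servings → $14.88.
black beans + spinach with both targets exact would need a negative amount; discard.
The minimum over all feasible corners is $3.50.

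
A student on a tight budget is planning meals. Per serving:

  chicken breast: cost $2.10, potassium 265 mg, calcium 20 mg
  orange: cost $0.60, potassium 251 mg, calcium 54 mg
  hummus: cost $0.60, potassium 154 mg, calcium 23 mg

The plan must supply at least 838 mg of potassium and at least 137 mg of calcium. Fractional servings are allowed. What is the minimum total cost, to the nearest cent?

Minimising a linear cost over {potassium ≥ 838, calcium ≥ 137, servings ≥ 0} — the optimum is at a vertex, using one or two foods.
chicken breast only: max(838/265, 137/20) = 6.85 servings → $14.38.
orange only: max(838/251, 137/54) = 3.339 servings → $2.00.
hummus only: max(838/154, 137/23) = 5.957 servings → $3.57.
chicken breast + orange with both tight: 1.17 servings and 2.104 servings → $3.72.
chicken breast + hummus with both targets exact would need a negative amount; discard.
orange + hummus with both tight: 0.7173 servings and 4.273 servings → $2.99.
Cheapest feasible corner: $2.00.

$2.00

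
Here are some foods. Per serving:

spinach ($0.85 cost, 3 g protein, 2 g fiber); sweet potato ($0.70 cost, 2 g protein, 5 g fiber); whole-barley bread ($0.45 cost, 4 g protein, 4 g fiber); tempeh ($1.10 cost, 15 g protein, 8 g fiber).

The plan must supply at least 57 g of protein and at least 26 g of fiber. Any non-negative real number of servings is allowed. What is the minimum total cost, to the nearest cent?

$4.18

At the optimum either one food covers both requirements or two foods hit both targets exactly; no other combination can be cheaper.
spinach only: max(57/3, 26/2) = 19 servings → $16.15.
sweet potato only: max(57/2, 26/5) = 28.5 servings → $19.95.
whole-barley bread only: max(57/4, 26/4) = 14.25 servings → $6.41.
tempeh only: max(57/15, 26/8) = 3.8 servings → $4.18.
spinach + sweet potato: the both-tight solution has a negative serving — not a feasible corner.
spinach + whole-barley bread: the both-tight solution has a negative serving — not a feasible corner.
spinach + tempeh: the both-tight solution has a negative serving — not a feasible corner.
sweet potato + whole-barley bread: intersection lies outside the first quadrant.
sweet potato + tempeh with both targets exact would need a negative amount; discard.
whole-barley bread + tempeh: the both-tight solution has a negative serving — not a feasible corner.
The minimum over all feasible corners is $4.18.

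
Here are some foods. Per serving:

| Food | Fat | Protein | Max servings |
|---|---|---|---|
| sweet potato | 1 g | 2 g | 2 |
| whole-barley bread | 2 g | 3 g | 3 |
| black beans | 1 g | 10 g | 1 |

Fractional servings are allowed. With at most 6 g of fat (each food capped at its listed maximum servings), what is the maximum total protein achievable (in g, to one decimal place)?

18.5 g

Protein per g fat: black beans 10, sweet potato 2, whole-barley bread 1.5.
Take 1 serving of black beans: uses 1 g fat, +10.0 g protein (running total 10.0 g).
Take 2 servings of sweet potato: uses 2 g fat, +4.0 g protein (running total 14.0 g).
Take 1.5 servings of whole-barley bread: uses 3 g fat, +4.5 g protein (running total 18.5 g).
Filling greedily by protein-per-g fat is optimal for one linear limit, giving 18.5 g.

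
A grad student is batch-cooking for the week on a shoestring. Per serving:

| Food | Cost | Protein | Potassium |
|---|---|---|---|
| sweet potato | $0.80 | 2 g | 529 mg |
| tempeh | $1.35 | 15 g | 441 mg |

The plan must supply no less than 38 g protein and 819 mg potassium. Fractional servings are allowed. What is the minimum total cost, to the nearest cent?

$3.42

Compare the cost at each extreme point of the feasible region.
sweet potato only: max(38/2, 819/529) = 19 servings → $15.20.
tempeh only: max(38/15, 819/441) = 2.533 servings → $3.42.
sweet potato + tempeh with both targets exact would need a negative amount; discard.
So the least-cost plan costs $3.42.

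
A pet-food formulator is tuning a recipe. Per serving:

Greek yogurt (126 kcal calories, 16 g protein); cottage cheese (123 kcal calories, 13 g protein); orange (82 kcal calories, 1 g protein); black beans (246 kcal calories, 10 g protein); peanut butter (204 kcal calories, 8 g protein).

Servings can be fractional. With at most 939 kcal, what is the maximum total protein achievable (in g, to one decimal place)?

Protein per kcal: Greek yogurt 0.127, cottage cheese 0.1057, black beans 0.04065, peanut butter 0.03922, orange 0.0122.
With no serving limits, spend the whole calories allowance on Greek yogurt: 939 kcal / 126 kcal × 16 g = 119.2 g.

119.2 g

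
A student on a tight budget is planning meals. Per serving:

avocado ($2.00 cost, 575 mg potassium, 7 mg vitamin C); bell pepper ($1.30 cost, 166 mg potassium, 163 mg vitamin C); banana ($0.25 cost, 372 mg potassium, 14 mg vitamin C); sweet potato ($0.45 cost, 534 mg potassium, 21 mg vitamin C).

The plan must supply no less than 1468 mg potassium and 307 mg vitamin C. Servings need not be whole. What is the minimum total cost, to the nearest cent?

$2.90

For a min-cost LP with two ≥-constraints, a basic feasible solution has at most two positive variables.
avocado only: max(1468/575, 307/7) = 43.86 servings → $87.71.
bell pepper only: max(1468/166, 307/163) = 8.843 servings → $11.50.
banana only: max(1468/372, 307/14) = 21.93 servings → $5.48.
sweet potato only: max(1468/534, 307/21) = 14.62 servings → $6.58.
avocado + bell pepper with both tight: 2.035 servings and 1.796 servings → $6.40.
avocado + banana with both targets exact would need a negative amount; discard.
avocado + sweet potato with both targets exact would need a negative amount; discard.
bell pepper + banana with both tight: 1.606 servings and 3.23 servings → $2.90.
bell pepper + sweet potato with both tight: 1.593 servings and 2.254 servings → $3.09.
banana + sweet potato with both targets exact would need a negative amount; discard.
So the least-cost plan costs $2.90.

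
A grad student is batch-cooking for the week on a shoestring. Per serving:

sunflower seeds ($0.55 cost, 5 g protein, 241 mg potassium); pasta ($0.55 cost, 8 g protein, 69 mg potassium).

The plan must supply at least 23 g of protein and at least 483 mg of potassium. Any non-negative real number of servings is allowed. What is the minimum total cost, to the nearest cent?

This is a tiny linear program; its minimum lies at a vertex of the feasible set. List the vertices and price them.
sunflower seeds only: max(23/5, 483/241) = 4.6 servings → $2.53.
pasta only: max(23/8, 483/69) = 7 servings → $3.85.
sunflower seeds + pasta with both tight: 1.438 servings and 1.976 servings → $1.88.
The minimum over all feasible corners is $1.88.

$1.88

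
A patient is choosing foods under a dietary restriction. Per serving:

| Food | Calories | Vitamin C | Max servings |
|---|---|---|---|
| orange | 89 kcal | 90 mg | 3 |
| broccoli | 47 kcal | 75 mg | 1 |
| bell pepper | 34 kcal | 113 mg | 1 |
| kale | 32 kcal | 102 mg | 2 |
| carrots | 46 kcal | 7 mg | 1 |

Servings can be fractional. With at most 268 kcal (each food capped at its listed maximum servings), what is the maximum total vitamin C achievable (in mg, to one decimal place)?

Vitamin C per kcal: bell pepper 3.324, kale 3.188, broccoli 1.596, orange 1.011, carrots 0.1522.
Take 1 serving of bell pepper: uses 34 kcal, +113.0 mg vitamin C (running total 113.0 mg).
Take 2 servings of kale: uses 64 kcal, +204.0 mg vitamin C (running total 317.0 mg).
Take 1 serving of broccoli: uses 47 kcal, +75.0 mg vitamin C (running total 392.0 mg).
Take 1.382 servings of orange: uses 123 kcal, +124.4 mg vitamin C (running total 516.4 mg).
Filling greedily by vitamin C-per-kcal is optimal for one linear limit, giving 516.4 mg.

516.4 mg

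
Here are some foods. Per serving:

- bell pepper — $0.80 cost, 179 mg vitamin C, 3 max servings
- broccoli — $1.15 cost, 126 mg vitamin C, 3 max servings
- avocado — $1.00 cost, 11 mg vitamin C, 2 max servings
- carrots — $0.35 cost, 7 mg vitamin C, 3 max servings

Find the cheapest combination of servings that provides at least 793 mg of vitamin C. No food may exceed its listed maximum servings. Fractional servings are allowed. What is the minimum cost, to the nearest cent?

$4.74

Cost per mg of vitamin C: bell pepper $0.0045, broccoli $0.0091, carrots $0.0500, avocado $0.0909.
Take 3 servings of bell pepper: +537.0 mg vitamin C for $2.40 (total $2.40, still need 256.0 mg).
Take 2.032 servings of broccoli: +256.0 mg vitamin C for $2.34 (total $4.74, still need 0.0 mg).
Greedy by cheapest-per-mg is optimal for a single linear constraint, so the minimum cost is $4.74.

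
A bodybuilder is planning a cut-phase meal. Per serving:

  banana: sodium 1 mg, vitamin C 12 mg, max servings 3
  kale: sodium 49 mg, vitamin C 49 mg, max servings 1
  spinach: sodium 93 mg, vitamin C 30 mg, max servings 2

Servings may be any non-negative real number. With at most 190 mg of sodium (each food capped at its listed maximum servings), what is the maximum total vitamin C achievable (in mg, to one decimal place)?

129.5 mg

Vitamin C per mg sodium: banana 12, kale 1, spinach 0.3226.
Take 3 servings of banana: uses 3 mg sodium, +36.0 mg vitamin C (running total 36.0 mg).
Take 1 serving of kale: uses 49 mg sodium, +49.0 mg vitamin C (running total 85.0 mg).
Take 1.484 servings of spinach: uses 138 mg sodium, +44.5 mg vitamin C (running total 129.5 mg).
Greedy by best ratio exhausts the sodium allowance optimally: 129.5 mg.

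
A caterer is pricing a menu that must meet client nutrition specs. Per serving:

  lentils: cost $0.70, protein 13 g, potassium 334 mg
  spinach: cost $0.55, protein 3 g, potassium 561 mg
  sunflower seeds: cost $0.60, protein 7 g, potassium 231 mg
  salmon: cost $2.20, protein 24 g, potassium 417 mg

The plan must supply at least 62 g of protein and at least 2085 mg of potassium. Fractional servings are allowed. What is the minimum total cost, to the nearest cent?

$3.73

lentils only: max(62/13, 2085/334) = 6.243 servings → $4.37.
spinach only: max(62/3, 2085/561) = 20.67 servings → $11.37.
sunflower seeds only: max(62/7, 2085/231) = 9.026 servings → $5.42.
salmon only: max(62/24, 2085/417) = 5 servings → $11.00.
lentils + spinach with both tight: 4.535 servings and 1.017 servings → $3.73.
lentils + sunflower seeds: intersection lies outside the first quadrant.
lentils + salmon with both targets exact would need a negative amount; discard.
spinach + sunflower seeds with both tight: 0.08442 servings and 8.821 servings → $5.34.
spinach + salmon with both tight: 1.98 servings and 2.336 servings → $6.23.
sunflower seeds + salmon: intersection lies outside the first quadrant.
So the least-cost plan costs $3.73.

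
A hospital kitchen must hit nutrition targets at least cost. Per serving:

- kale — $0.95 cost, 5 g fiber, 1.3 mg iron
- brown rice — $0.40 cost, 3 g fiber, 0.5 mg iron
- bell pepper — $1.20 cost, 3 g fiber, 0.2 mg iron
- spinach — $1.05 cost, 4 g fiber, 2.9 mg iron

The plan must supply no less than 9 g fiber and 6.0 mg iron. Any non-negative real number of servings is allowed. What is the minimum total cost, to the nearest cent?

$2.24

Two binding constraints pin down two serving amounts, so the optimal mix uses at most two foods. The candidates are each food alone (scaled to the tighter of fiber/iron) and each pair with both constraints tight.
kale only: max(9/5, 6.0/1.3) = 4.615 servings → $4.38.
brown rice only: max(9/3, 6.0/0.5) = 12 servings → $4.80.
bell pepper only: max(9/3, 6.0/0.2) = 30 servings → $36.00.
spinach only: max(9/4, 6.0/2.9) = 2.25 servings → $2.36.
kale + brown rice with both targets exact would need a negative amount; discard.
kale + bell pepper: intersection lies outside the first quadrant.
kale + spinach with both tight: 0.2258 servings and 1.968 servings → $2.28.
brown rice + bell pepper with both targets exact would need a negative amount; discard.
brown rice + spinach with both tight: 0.3134 servings and 2.015 servings → $2.24.
bell pepper + spinach with both tight: 0.2658 servings and 2.051 servings → $2.47.
Cheapest feasible corner: $2.24.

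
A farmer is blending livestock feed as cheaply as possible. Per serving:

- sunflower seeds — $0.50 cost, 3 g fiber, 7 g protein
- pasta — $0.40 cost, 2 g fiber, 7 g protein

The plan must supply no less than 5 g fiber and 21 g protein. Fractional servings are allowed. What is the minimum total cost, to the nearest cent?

Minimising a linear cost over {fiber ≥ 5, protein ≥ 21, servings ≥ 0} — the optimum is at a vertex, using one or two foods.
sunflower seeds only: max(5/3, 21/7) = 3 servings → $1.50.
pasta only: max(5/2, 21/7) = 3 servings → $1.20.
sunflower seeds + pasta with both targets exact would need a negative amount; discard.
The minimum over all feasible corners is $1.20.

$1.20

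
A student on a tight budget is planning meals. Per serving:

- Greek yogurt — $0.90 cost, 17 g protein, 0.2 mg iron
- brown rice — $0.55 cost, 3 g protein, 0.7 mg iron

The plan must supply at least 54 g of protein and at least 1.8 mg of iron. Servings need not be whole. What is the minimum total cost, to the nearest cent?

Greek yogurt only: max(54/17, 1.8/0.2) = 9 servings → $8.10.
brown rice only: max(54/3, 1.8/0.7) = 18 servings → $9.90.
Greek yogurt + brown rice with both tight: 2.867 servings and 1.752 servings → $3.54.
So the least-cost plan costs $3.54.

$3.54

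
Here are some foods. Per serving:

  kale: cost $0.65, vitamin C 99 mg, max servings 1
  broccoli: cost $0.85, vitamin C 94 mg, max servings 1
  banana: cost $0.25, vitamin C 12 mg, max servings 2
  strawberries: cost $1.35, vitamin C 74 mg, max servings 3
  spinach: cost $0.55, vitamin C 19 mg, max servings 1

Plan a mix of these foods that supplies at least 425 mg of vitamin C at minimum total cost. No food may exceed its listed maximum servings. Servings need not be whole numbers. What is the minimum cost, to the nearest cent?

$5.76

Cost per mg of vitamin C: kale $0.0066, broccoli $0.0090, strawberries $0.0182, banana $0.0208, spinach $0.0289.
Take 1 serving of kale: +99.0 mg vitamin C for $0.65 (total $0.65, still need 326.0 mg).
Take 1 serving of broccoli: +94.0 mg vitamin C for $0.85 (total $1.50, still need 232.0 mg).
Take 3 servings of strawberries: +222.0 mg vitamin C for $4.05 (total $5.55, still need 10.0 mg).
Take 0.8333 servings of banana: +10.0 mg vitamin C for $0.21 (total $5.76, still need 0.0 mg).
Greedy by cheapest-per-mg is optimal for a single linear constraint, so the minimum cost is $5.76.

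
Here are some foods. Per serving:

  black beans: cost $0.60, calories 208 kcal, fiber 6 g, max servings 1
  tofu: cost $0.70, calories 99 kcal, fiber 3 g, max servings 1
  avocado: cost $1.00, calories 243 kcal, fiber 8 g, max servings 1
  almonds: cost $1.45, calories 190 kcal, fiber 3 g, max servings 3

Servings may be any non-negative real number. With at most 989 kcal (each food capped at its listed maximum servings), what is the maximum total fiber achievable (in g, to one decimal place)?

23.9 g

Fiber per kcal: avocado 0.03292, tofu 0.0303, black beans 0.02885, almonds 0.01579.
Take 1 serving of avocado: uses 243 kcal, +8.0 g fiber (running total 8.0 g).
Take 1 serving of tofu: uses 99 kcal, +3.0 g fiber (running total 11.0 g).
Take 1 serving of black beans: uses 208 kcal, +6.0 g fiber (running total 17.0 g).
Take 2.311 servings of almonds: uses 439 kcal, +6.9 g fiber (running total 23.9 g).
Filling greedily by fiber-per-kcal is optimal for one linear limit, giving 23.9 g.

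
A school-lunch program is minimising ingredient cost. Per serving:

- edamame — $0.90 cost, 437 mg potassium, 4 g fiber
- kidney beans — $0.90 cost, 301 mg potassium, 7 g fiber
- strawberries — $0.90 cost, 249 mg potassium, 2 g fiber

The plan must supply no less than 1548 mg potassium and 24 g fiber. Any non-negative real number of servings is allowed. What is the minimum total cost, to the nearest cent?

$3.84

The cheapest plan sits at a corner of the feasible region — with two constraints it uses at most two foods.
edamame only: max(1548/437, 24/4) = 6 servings → $5.40.
kidney beans only: max(1548/301, 24/7) = 5.143 servings → $4.63.
strawberries only: max(1548/249, 24/2) = 12 servings → $10.80.
edamame + kidney beans with both tight: 1.947 servings and 2.316 servings → $3.84.
edamame + strawberries: intersection lies outside the first quadrant.
kidney beans + strawberries with both tight: 2.524 servings and 3.166 servings → $5.12.
The minimum over all feasible corners is $3.84.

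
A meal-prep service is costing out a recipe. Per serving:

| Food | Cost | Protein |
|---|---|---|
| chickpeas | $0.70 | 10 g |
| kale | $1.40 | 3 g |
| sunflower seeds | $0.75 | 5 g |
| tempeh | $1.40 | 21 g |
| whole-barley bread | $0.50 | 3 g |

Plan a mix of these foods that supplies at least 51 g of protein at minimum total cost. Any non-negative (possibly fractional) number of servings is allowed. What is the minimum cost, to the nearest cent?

$3.40

Cost per g of protein: tempeh $0.0667, chickpeas $0.0700, sunflower seeds $0.1500, whole-barley bread $0.1667, kale $0.4667.
With no serving limits, use only tempeh: 51 g / 21 g = 2.429 servings × $1.40 = $3.40.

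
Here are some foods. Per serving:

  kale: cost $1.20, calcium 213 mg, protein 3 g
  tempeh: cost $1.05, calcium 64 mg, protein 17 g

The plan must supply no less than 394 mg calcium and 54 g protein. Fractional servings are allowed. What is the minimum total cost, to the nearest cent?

With two linear requirements the optimum uses one or two foods; enumerate the corners.
kale only: max(394/213, 54/3) = 18 servings → $21.60.
tempeh only: max(394/64, 54/17) = 6.156 servings → $6.46.
kale + tempeh with both tight: 0.9455 servings and 3.01 servings → $4.29.
So the least-cost plan costs $4.29.

$4.29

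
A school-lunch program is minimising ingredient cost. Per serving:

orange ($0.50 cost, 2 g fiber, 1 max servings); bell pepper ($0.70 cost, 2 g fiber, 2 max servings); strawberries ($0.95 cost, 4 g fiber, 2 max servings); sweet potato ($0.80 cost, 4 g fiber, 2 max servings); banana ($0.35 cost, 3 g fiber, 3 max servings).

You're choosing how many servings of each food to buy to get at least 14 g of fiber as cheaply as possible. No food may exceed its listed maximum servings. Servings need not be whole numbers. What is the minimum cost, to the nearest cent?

$2.05

Cost per g of fiber: banana $0.1167, sweet potato $0.2000, strawberries $0.2375, orange $0.2500, bell pepper $0.3500.
Take 3 servings of banana: +9.0 g fiber for $1.05 (total $1.05, still need 5.0 g).
Take 1.25 servings of sweet potato: +5.0 g fiber for $1.00 (total $2.05, still need 0.0 g).
Filling from the cheapest source first is optimal under one linear minimum: $2.05.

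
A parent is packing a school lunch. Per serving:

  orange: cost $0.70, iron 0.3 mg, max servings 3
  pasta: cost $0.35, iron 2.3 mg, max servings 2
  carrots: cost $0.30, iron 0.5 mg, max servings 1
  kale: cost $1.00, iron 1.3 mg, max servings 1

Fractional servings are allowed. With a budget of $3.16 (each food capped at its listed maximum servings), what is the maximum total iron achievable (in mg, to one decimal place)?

Iron per dollar: pasta 6.571, carrots 1.667, kale 1.3, orange 0.4286.
Take 2 servings of pasta: spends $0.70, +4.6 mg iron (running total 4.6 mg).
Take 1 serving of carrots: spends $0.30, +0.5 mg iron (running total 5.1 mg).
Take 1 serving of kale: spends $1.00, +1.3 mg iron (running total 6.4 mg).
Take 1.657 servings of orange: spends $1.16, +0.5 mg iron (running total 6.9 mg).
Greedy by best ratio exhausts the cost allowance optimally: 6.9 mg.

6.9 mg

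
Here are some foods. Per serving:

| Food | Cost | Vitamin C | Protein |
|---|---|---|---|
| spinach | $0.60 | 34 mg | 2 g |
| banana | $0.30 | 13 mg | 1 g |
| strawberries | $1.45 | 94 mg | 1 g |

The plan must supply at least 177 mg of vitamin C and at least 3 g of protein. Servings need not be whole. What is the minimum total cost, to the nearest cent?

Compare the cost at each extreme point of the feasible region.
spinach only: max(177/34, 3/2) = 5.206 servings → $3.12.
banana only: max(177/13, 3/1) = 13.62 servings → $4.08.
strawberries only: max(177/94, 3/1) = 3 servings → $4.35.
spinach + banana with both targets exact would need a negative amount; discard.
spinach + strawberries with both tight: 0.6818 servings and 1.636 servings → $2.78.
banana + strawberries with both tight: 1.296 servings and 1.704 servings → $2.86.
So the least-cost plan costs $2.78.

$2.78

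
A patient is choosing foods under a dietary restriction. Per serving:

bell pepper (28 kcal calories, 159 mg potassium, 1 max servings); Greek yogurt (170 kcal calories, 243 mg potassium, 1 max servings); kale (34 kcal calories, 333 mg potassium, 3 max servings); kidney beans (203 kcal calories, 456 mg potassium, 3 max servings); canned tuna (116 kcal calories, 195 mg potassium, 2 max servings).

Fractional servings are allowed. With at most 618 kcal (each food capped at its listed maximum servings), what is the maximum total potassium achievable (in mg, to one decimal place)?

2254.2 mg

Potassium per kcal: kale 9.794, bell pepper 5.679, kidney beans 2.246, canned tuna 1.681, Greek yogurt 1.429.
Take 3 servings of kale: uses 102 kcal, +999.0 mg potassium (running total 999.0 mg).
Take 1 serving of bell pepper: uses 28 kcal, +159.0 mg potassium (running total 1158.0 mg).
Take 2.404 servings of kidney beans: uses 488 kcal, +1096.2 mg potassium (running total 2254.2 mg).
Greedy by best ratio exhausts the calories allowance optimally: 2254.2 mg.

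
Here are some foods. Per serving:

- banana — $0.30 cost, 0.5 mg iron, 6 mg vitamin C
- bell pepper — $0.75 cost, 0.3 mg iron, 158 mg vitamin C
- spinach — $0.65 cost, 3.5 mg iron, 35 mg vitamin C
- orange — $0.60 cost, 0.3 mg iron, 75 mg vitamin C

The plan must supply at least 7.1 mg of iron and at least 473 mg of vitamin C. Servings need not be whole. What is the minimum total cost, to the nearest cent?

Check every corner: each single food scaled to meet both minima, and each pair solved so both constraints bind.
banana only: max(7.1/0.5, 473/6) = 78.83 servings → $23.65.
bell pepper only: max(7.1/0.3, 473/158) = 23.67 servings → $17.75.
spinach only: max(7.1/3.5, 473/35) = 13.51 servings → $8.78.
orange only: max(7.1/0.3, 473/75) = 23.67 servings → $14.20.
banana + bell pepper with both tight: 12.69 servings and 2.512 servings → $5.69.
banana + spinach: the both-tight solution has a negative serving — not a feasible corner.
banana + orange with both tight: 10.94 servings and 5.431 servings → $6.54.
bell pepper + spinach with both tight: 2.594 servings and 1.806 servings → $3.12.
bell pepper + orange with both targets exact would need a negative amount; discard.
spinach + orange with both tight: 1.55 servings and 5.583 servings → $4.36.
The minimum over all feasible corners is $3.12.

$3.12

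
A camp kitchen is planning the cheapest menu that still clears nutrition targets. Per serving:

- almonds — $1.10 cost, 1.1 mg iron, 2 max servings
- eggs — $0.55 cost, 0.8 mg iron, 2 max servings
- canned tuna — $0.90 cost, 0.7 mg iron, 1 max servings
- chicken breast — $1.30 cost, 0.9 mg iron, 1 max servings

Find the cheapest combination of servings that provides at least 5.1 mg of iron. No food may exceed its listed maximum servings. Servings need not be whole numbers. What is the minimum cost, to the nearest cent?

$5.07

Cost per mg of iron: eggs $0.6875, almonds $1.0000, canned tuna $1.2857, chicken breast $1.4444.
Take 2 servings of eggs: +1.6 mg iron for $1.10 (total $1.10, still need 3.5 mg).
Take 2 servings of almonds: +2.2 mg iron for $2.20 (total $3.30, still need 1.3 mg).
Take 1 serving of canned tuna: +0.7 mg iron for $0.90 (total $4.20, still need 0.6 mg).
Take 0.6667 servings of chicken breast: +0.6 mg iron for $0.87 (total $5.07, still need 0.0 mg).
Filling from the cheapest source first is optimal under one linear minimum: $5.07.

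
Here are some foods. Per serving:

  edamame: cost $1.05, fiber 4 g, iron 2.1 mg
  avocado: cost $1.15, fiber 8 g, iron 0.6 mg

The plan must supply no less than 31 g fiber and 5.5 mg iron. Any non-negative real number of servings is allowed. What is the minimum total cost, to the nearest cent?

Two binding constraints pin down two serving amounts, so the optimal mix uses at most two foods. The candidates are each food alone (scaled to the tighter of fiber/iron) and each pair with both constraints tight.
edamame only: max(31/4, 5.5/2.1) = 7.75 servings → $8.14.
avocado only: max(31/8, 5.5/0.6) = 9.167 servings → $10.54.
edamame + avocado with both tight: 1.764 servings and 2.993 servings → $5.29.
The minimum over all feasible corners is $5.29.

$5.29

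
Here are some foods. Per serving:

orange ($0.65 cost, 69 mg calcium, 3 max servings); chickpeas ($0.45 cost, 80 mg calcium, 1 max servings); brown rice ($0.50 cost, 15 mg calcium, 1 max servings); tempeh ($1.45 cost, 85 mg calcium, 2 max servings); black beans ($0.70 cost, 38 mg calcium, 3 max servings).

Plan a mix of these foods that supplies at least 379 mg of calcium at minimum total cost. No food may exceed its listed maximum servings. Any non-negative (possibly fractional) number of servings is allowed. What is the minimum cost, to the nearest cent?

$3.97

Cost per mg of calcium: chickpeas $0.0056, orange $0.0094, tempeh $0.0171, black beans $0.0184, brown rice $0.0333.
Take 1 serving of chickpeas: +80.0 mg calcium for $0.45 (total $0.45, still need 299.0 mg).
Take 3 servings of orange: +207.0 mg calcium for $1.95 (total $2.40, still need 92.0 mg).
Take 1.082 servings of tempeh: +92.0 mg calcium for $1.57 (total $3.97, still need 0.0 mg).
Filling from the cheapest source first is optimal under one linear minimum: $3.97.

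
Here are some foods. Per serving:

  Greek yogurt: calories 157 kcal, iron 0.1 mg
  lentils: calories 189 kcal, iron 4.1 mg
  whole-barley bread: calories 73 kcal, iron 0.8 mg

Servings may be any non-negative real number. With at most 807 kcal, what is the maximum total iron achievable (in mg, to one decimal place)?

17.5 mg

Iron per kcal: lentils 0.02169, whole-barley bread 0.01096, Greek yogurt 0.0006369.
With no serving limits, spend the whole calories allowance on lentils: 807 kcal / 189 kcal × 4.1 mg = 17.5 mg.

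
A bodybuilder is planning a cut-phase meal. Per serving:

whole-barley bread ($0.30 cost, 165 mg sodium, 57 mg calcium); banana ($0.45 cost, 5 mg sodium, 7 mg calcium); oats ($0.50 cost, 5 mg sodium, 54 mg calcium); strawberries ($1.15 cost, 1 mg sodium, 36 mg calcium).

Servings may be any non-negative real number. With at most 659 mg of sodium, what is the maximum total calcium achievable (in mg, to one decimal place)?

23724.0 mg

Calcium per mg sodium: strawberries 36, oats 10.8, banana 1.4, whole-barley bread 0.3455.
With no serving limits, spend the whole sodium allowance on strawberries: 659 mg / 1 mg × 36 mg = 23724.0 mg.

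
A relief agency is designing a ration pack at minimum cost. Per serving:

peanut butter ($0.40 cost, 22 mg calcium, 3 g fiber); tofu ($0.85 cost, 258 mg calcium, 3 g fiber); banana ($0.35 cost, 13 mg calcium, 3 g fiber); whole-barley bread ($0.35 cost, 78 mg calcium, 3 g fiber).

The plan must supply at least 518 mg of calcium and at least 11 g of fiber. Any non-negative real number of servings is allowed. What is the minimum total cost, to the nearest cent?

$1.93

A basic optimal solution has at most two foods positive. Try each food alone and each pair with both targets met exactly.
peanut butter only: max(518/22, 11/3) = 23.55 servings → $9.42.
tofu only: max(518/258, 11/3) = 3.667 servings → $3.12.
banana only: max(518/13, 11/3) = 39.85 servings → $13.95.
whole-barley bread only: max(518/78, 11/3) = 6.641 servings → $2.32.
peanut butter + tofu with both tight: 1.814 servings and 1.853 servings → $2.30.
peanut butter + banana: the both-tight solution has a negative serving — not a feasible corner.
peanut butter + whole-barley bread: intersection lies outside the first quadrant.
tofu + banana with both tight: 1.92 servings and 1.747 servings → $2.24.
tofu + whole-barley bread with both tight: 1.289 servings and 2.378 servings → $1.93.
banana + whole-barley bread: intersection lies outside the first quadrant.
So the least-cost plan costs $1.93.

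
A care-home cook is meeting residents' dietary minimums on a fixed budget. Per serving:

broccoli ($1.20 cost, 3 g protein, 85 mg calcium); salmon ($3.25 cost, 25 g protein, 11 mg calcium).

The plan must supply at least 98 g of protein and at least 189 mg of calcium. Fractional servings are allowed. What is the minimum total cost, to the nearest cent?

$14.15

Check every corner: each single food scaled to meet both minima, and each pair solved so both constraints bind.
broccoli only: max(98/3, 189/85) = 32.67 servings → $39.20.
salmon only: max(98/25, 189/11) = 17.18 servings → $55.84.
broccoli + salmon with both tight: 1.743 servings and 3.711 servings → $14.15.
The minimum over all feasible corners is $14.15.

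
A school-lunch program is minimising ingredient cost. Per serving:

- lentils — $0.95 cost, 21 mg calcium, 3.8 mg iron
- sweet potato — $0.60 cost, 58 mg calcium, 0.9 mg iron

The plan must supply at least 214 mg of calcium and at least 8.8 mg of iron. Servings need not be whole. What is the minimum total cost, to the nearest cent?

An LP optimum is at a vertex; with two nutrient constraints at most two foods are used. Check each candidate.
lentils only: max(214/21, 8.8/3.8) = 10.19 servings → $9.68.
sweet potato only: max(214/58, 8.8/0.9) = 9.778 servings → $5.87.
lentils + sweet potato with both tight: 1.577 servings and 3.119 servings → $3.37.
Cheapest feasible corner: $3.37.

$3.37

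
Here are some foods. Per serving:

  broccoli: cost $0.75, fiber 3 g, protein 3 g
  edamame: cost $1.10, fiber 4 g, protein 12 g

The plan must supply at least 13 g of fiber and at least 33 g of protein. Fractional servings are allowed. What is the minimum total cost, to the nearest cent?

$3.50

broccoli only: max(13/3, 33/3) = 11 servings → $8.25.
edamame only: max(13/4, 33/12) = 3.25 servings → $3.58.
broccoli + edamame with both tight: 1 serving and 2.5 servings → $3.50.
So the least-cost plan costs $3.50.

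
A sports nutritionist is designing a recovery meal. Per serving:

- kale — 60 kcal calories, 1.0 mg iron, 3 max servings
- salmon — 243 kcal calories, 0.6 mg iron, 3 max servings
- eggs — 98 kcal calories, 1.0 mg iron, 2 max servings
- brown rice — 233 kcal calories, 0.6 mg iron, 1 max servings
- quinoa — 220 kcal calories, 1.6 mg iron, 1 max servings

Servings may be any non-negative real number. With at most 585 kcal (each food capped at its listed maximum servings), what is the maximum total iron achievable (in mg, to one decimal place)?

6.5 mg

Iron per kcal: kale 0.01667, eggs 0.0102, quinoa 0.007273, brown rice 0.002575, salmon 0.002469.
Take 3 servings of kale: uses 180 kcal, +3.0 mg iron (running total 3.0 mg).
Take 2 servings of eggs: uses 196 kcal, +2.0 mg iron (running total 5.0 mg).
Take 0.95 servings of quinoa: uses 209 kcal, +1.5 mg iron (running total 6.5 mg).
Greedy by best ratio exhausts the calories allowance optimally: 6.5 mg.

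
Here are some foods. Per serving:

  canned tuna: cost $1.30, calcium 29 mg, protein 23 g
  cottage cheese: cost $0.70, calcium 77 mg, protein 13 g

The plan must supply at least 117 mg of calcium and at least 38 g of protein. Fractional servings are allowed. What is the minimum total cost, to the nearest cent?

$2.05

For a min-cost LP with two ≥-constraints, a basic feasible solution has at most two positive variables.
canned tuna only: max(117/29, 38/23) = 4.034 servings → $5.24.
cottage cheese only: max(117/77, 38/13) = 2.923 servings → $2.05.
canned tuna + cottage cheese with both tight: 1.008 servings and 1.14 servings → $2.11.
Cheapest feasible corner: $2.05.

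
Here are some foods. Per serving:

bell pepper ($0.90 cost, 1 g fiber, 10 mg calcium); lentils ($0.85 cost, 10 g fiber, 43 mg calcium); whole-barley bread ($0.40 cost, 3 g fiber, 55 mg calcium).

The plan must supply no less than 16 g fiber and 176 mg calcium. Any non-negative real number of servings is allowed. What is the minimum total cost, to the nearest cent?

Two binding constraints pin down two serving amounts, so the optimal mix uses at most two foods. The candidates are each food alone (scaled to the tighter of fiber/calcium) and each pair with both constraints tight.
bell pepper only: max(16/1, 176/10) = 17.6 servings → $15.84.
lentils only: max(16/10, 176/43) = 4.093 servings → $3.48.
whole-barley bread only: max(16/3, 176/55) = 5.333 servings → $2.13.
bell pepper + lentils: intersection lies outside the first quadrant.
bell pepper + whole-barley bread with both tight: 14.08 servings and 0.64 servings → $12.93.
lentils + whole-barley bread with both tight: 0.8361 servings and 2.546 servings → $1.73.
The minimum over all feasible corners is $1.73.

$1.73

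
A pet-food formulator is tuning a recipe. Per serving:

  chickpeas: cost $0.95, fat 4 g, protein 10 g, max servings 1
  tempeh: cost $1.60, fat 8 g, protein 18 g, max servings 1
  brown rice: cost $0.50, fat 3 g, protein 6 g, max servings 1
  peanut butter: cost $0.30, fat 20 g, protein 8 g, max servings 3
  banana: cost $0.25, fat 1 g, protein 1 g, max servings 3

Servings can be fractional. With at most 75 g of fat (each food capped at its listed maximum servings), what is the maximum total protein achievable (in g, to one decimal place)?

Protein per g fat: chickpeas 2.5, tempeh 2.25, brown rice 2, banana 1, peanut butter 0.4.
Take 1 serving of chickpeas: uses 4 g fat, +10.0 g protein (running total 10.0 g).
Take 1 serving of tempeh: uses 8 g fat, +18.0 g protein (running total 28.0 g).
Take 1 serving of brown rice: uses 3 g fat, +6.0 g protein (running total 34.0 g).
Take 3 servings of banana: uses 3 g fat, +3.0 g protein (running total 37.0 g).
Take 2.85 servings of peanut butter: uses 57 g fat, +22.8 g protein (running total 59.8 g).
Greedy by best ratio exhausts the fat allowance optimally: 59.8 g.

59.8 g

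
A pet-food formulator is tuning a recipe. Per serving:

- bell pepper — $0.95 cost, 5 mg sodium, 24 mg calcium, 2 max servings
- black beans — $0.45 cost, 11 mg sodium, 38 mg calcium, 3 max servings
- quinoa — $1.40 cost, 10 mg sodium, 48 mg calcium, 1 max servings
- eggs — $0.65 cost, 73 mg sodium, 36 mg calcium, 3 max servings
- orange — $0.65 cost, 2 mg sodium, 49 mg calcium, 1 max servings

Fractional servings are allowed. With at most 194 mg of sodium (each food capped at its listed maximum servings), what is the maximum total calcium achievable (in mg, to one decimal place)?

Calcium per mg sodium: orange 24.5, bell pepper 4.8, quinoa 4.8, black beans 3.455, eggs 0.4932.
Take 1 serving of orange: uses 2 mg sodium, +49.0 mg calcium (running total 49.0 mg).
Take 2 servings of bell pepper: uses 10 mg sodium, +48.0 mg calcium (running total 97.0 mg).
Take 1 serving of quinoa: uses 10 mg sodium, +48.0 mg calcium (running total 145.0 mg).
Take 3 servings of black beans: uses 33 mg sodium, +114.0 mg calcium (running total 259.0 mg).
Take 1.904 servings of eggs: uses 139 mg sodium, +68.5 mg calcium (running total 327.5 mg).
Greedy by best ratio exhausts the sodium allowance optimally: 327.5 mg.

327.5 mg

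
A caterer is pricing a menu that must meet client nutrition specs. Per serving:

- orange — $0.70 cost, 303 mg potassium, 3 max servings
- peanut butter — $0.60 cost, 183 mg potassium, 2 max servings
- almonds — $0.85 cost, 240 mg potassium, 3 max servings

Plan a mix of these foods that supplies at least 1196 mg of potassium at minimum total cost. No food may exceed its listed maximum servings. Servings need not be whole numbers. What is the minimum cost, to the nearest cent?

Cost per mg of potassium: orange $0.0023, peanut butter $0.0033, almonds $0.0035.
Take 3 servings of orange: +909.0 mg potassium for $2.10 (total $2.10, still need 287.0 mg).
Take 1.568 servings of peanut butter: +287.0 mg potassium for $0.94 (total $3.04, still need 0.0 mg).
Filling from the cheapest source first is optimal under one linear minimum: $3.04.

$3.04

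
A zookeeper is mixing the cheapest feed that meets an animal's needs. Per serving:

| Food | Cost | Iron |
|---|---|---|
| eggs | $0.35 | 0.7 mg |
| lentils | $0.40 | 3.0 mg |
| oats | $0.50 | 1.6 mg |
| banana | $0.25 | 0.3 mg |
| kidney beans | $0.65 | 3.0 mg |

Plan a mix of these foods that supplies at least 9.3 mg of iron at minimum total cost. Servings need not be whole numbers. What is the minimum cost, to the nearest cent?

$1.24

Cost per mg of iron: lentils $0.1333, kidney beans $0.2167, oats $0.3125, eggs $0.5000, banana $0.8333.
With no serving limits, use only lentils: 9.3 mg / 3.0 mg = 3.1 servings × $0.40 = $1.24.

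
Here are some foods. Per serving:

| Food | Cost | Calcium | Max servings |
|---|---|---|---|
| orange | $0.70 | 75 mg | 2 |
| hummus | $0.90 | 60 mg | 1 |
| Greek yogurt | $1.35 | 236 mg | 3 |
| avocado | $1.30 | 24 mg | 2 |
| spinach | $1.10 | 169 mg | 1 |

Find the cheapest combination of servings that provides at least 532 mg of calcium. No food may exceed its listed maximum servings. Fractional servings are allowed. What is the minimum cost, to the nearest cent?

$3.04

Cost per mg of calcium: Greek yogurt $0.0057, spinach $0.0065, orange $0.0093, hummus $0.0150, avocado $0.0542.
Take 2.254 servings of Greek yogurt: +532.0 mg calcium for $3.04 (total $3.04, still need 0.0 mg).
Filling from the cheapest source first is optimal under one linear minimum: $3.04.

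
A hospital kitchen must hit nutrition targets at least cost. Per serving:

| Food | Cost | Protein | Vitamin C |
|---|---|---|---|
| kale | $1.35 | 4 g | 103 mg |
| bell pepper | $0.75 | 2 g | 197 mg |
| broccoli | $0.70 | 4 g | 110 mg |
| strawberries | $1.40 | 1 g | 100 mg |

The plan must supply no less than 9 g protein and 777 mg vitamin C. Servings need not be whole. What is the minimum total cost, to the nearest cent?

$3.07

The cheapest plan sits at a corner of the feasible region — with two constraints it uses at most two foods.
kale only: max(9/4, 777/103) = 7.544 servings → $10.18.
bell pepper only: max(9/2, 777/197) = 4.5 servings → $3.38.
broccoli only: max(9/4, 777/110) = 7.064 servings → $4.94.
strawberries only: max(9/1, 777/100) = 9 servings → $12.60.
kale + bell pepper with both tight: 0.3763 servings and 3.747 servings → $3.32.
kale + broccoli with both targets exact would need a negative amount; discard.
kale + strawberries with both tight: 0.4141 servings and 7.343 servings → $10.84.
bell pepper + broccoli with both tight: 3.729 servings and 0.3856 servings → $3.07.
bell pepper + strawberries: the both-tight solution has a negative serving — not a feasible corner.
broccoli + strawberries with both tight: 0.4241 servings and 7.303 servings → $10.52.
Cheapest feasible corner: $3.07.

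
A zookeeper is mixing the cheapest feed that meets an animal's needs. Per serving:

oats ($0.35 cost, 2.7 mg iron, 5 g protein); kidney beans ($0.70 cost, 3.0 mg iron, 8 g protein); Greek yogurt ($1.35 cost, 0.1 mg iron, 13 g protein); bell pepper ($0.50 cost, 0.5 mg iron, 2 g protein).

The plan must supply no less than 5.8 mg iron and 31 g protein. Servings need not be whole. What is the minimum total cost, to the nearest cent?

$2.17

oats only: max(5.8/2.7, 31/5) = 6.2 servings → $2.17.
kidney beans only: max(5.8/3.0, 31/8) = 3.875 servings → $2.71.
Greek yogurt only: max(5.8/0.1, 31/13) = 58 servings → $78.30.
bell pepper only: max(5.8/0.5, 31/2) = 15.5 servings → $7.75.
oats + kidney beans with both targets exact would need a negative amount; discard.
oats + Greek yogurt with both tight: 2.09 servings and 1.581 servings → $2.87.
oats + bell pepper with both targets exact would need a negative amount; discard.
kidney beans + Greek yogurt with both tight: 1.893 servings and 1.22 servings → $2.97.
kidney beans + bell pepper: the both-tight solution has a negative serving — not a feasible corner.
Greek yogurt + bell pepper with both tight: 0.619 servings and 11.48 servings → $6.57.
So the least-cost plan costs $2.17.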